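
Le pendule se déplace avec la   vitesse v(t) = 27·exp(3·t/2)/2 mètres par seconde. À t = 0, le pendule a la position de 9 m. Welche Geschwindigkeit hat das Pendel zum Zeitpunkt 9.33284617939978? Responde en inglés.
We have velocity v(t) = 27·exp(3·t/2)/2. Substituting t = 9.33284617939978: v(9.33284617939978) = 16223298.6381908.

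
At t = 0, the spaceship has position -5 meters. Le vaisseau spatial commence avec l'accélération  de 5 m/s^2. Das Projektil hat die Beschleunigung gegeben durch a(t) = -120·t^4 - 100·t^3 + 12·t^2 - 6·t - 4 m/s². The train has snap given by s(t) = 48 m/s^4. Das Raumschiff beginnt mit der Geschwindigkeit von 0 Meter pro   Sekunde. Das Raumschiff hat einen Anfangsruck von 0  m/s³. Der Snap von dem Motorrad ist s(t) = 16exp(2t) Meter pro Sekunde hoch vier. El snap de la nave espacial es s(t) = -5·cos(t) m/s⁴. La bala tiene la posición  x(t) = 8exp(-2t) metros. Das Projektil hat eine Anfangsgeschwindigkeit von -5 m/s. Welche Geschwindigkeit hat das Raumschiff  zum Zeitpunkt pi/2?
Ausgehend von dem Snap s(t) = -5·cos(t), nehmen wir 3 Integrale. Mit ∫s(t)dt und Anwendung von j(0) = 0, finden wir j(t) = -5·sin(t). Die Stammfunktion von dem Ruck ist die Beschleunigung. Mit a(0) = 5 erhalten wir a(t) = 5·cos(t). Durch Integration von der Beschleunigung und Verwendung der Anfangsbedingung v(0) = 0, erhalten wir v(t) = 5·sin(t). Aus der Gleichung für die Geschwindigkeit v(t) = 5·sin(t), setzen wir t = pi/2 ein und erhalten v = 5.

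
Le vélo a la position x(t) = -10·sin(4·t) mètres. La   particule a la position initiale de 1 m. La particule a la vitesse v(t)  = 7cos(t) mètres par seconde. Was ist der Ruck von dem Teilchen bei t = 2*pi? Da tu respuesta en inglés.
We must differentiate our velocity equation v(t) = 7·cos(t) 2 times. Taking d/dt of v(t), we find a(t) = -7·sin(t). Taking d/dt of a(t), we find j(t) = -7·cos(t). From the given jerk equation j(t) = -7·cos(t), we substitute t = 2*pi to get j = -7.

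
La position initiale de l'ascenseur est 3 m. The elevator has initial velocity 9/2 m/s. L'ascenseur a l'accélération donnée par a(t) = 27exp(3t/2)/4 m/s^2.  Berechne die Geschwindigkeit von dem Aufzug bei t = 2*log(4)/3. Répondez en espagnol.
Partiendo de la aceleración a(t) = 27·exp(3·t/2)/4, tomamos 1 integral. Tomando ∫a(t)dt y aplicando v(0) = 9/2, encontramos v(t) = 9·exp(3·t/2)/2. Usando v(t) = 9·exp(3·t/2)/2 y sustituyendo t = 2*log(4)/3, encontramos v = 18.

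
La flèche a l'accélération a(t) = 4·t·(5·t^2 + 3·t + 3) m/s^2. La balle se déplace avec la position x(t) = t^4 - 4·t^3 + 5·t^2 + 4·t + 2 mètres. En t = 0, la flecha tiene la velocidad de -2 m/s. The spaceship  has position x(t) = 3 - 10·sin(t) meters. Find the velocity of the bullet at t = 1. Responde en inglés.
We must differentiate our position equation x(t) = t^4 - 4·t^3 + 5·t^2 + 4·t + 2 1 time. Taking d/dt of x(t), we find v(t) = 4·t^3 - 12·t^2 + 10·t + 4. We have velocity v(t) = 4·t^3 - 12·t^2 + 10·t + 4. Substituting t = 1: v(1) = 6.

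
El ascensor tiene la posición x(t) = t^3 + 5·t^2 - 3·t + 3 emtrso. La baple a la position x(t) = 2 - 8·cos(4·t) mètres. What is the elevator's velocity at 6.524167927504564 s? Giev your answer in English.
Starting from position x(t) = t^3 + 5·t^2 - 3·t + 3, we take 1 derivative. Differentiating position, we get velocity: v(t) = 3·t^2 + 10·t - 3. Using v(t) = 3·t^2 + 10·t - 3 and substituting t = 6.524167927504564, we find v = 189.935980713883.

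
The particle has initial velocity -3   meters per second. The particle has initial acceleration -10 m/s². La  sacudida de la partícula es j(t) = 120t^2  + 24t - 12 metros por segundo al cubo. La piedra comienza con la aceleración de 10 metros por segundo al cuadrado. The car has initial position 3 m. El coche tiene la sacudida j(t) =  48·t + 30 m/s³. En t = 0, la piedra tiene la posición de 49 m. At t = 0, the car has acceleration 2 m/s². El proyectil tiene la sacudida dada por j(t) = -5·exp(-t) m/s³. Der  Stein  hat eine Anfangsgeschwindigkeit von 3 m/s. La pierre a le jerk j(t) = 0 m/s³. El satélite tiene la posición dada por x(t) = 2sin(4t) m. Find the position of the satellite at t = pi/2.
We have position x(t) = 2·sin(4·t). Substituting t = pi/2: x(pi/2) = 0.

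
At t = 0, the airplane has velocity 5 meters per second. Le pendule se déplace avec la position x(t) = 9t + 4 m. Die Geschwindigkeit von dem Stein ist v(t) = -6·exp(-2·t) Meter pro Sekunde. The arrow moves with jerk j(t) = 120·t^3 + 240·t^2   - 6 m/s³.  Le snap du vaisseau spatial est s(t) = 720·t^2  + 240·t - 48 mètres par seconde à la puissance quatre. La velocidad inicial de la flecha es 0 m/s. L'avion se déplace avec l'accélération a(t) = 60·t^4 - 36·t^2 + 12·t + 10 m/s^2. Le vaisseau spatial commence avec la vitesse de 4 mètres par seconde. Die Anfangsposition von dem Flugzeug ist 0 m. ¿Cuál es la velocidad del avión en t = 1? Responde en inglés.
Starting from acceleration a(t) = 60·t^4 - 36·t^2 + 12·t + 10, we take 1 antiderivative. The integral of acceleration is velocity. Using v(0) = 5, we get v(t) = 12·t^5 - 12·t^3 + 6·t^2 + 10·t + 5. From the given velocity equation v(t) = 12·t^5 - 12·t^3 + 6·t^2 + 10·t + 5, we substitute t = 1 to get v = 21.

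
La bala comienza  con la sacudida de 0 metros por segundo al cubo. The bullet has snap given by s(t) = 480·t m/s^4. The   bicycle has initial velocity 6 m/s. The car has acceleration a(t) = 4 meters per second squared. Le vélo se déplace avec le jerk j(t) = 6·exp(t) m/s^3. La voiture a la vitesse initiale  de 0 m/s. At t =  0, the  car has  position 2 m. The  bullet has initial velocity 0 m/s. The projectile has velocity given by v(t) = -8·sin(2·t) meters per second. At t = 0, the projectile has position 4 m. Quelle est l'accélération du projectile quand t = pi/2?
Nous devons dériver notre équation de la vitesse v(t) = -8·sin(2·t) 1 fois. En dérivant la vitesse, nous obtenons l'accélération: a(t) = -16·cos(2·t). Nous avons l'accélération a(t) = -16·cos(2·t). En substituant t = pi/2: a(pi/2) = 16.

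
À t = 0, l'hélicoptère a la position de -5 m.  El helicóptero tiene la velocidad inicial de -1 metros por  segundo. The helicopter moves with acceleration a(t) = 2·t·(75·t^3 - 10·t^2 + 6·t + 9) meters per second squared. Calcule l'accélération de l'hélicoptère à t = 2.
En utilisant a(t) = 2·t·(75·t^3 - 10·t^2 + 6·t + 9) et en substituant t = 2, nous trouvons a = 2324.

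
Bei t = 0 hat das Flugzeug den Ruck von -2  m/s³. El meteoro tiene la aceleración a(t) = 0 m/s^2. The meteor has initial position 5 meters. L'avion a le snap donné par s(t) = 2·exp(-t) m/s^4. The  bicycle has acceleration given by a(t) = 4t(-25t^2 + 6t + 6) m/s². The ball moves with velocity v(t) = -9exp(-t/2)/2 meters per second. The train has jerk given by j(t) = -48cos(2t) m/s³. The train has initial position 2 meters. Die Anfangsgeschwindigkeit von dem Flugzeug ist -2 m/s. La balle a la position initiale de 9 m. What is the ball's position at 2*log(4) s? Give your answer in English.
To solve this, we need to take 1 integral of our velocity equation v(t) = -9·exp(-t/2)/2. Finding the antiderivative of v(t) and using x(0) = 9: x(t) = 9·exp(-t/2). Using x(t) = 9·exp(-t/2) and substituting t = 2*log(4), we find x = 9/4.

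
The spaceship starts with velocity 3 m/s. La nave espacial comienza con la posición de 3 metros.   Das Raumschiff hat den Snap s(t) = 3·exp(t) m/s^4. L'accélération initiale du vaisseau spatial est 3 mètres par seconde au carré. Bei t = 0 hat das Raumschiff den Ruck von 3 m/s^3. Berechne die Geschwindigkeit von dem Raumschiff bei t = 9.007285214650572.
Wir müssen das Integral unserer Gleichung für den Snap s(t) = 3·exp(t) 3-mal finden. Die Stammfunktion von dem Snap ist der Ruck. Mit j(0) = 3 erhalten wir j(t) = 3·exp(t). Die Stammfunktion von dem Ruck ist die Beschleunigung. Mit a(0) = 3 erhalten wir a(t) = 3·exp(t). Durch Integration von der Beschleunigung und Verwendung der Anfangsbedingung v(0) = 3, erhalten wir v(t) = 3·exp(t). Wir haben die Geschwindigkeit v(t) = 3·exp(t). Durch Einsetzen von t = 9.007285214650572: v(9.007285214650572) = 24486.9965682759.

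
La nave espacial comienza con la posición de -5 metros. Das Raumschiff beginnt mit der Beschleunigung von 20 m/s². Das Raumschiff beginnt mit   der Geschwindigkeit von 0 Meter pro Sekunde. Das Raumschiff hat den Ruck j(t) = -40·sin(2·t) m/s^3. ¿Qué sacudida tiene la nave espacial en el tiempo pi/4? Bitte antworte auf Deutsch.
Wir haben den Ruck j(t) = -40·sin(2·t). Durch Einsetzen von t = pi/4: j(pi/4) = -40.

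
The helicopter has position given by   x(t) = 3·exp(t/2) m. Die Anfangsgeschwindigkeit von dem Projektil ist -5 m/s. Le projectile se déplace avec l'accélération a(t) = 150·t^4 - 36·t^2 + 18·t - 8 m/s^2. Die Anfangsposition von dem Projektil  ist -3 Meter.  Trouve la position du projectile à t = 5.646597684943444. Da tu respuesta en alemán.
Wir müssen unsere Gleichung für die Beschleunigung a(t) = 150·t^4 - 36·t^2 + 18·t - 8 2-mal integrieren. Mit ∫a(t)dt und Anwendung von v(0) = -5, finden wir v(t) = 30·t^5 - 12·t^3 + 9·t^2 - 8·t - 5. Durch Integration von der Geschwindigkeit und Verwendung der Anfangsbedingung x(0) = -3, erhalten wir x(t) = 5·t^6 - 3·t^4 + 3·t^3 - 4·t^2 - 5·t - 3. Mit x(t) = 5·t^6 - 3·t^4 + 3·t^3 - 4·t^2 - 5·t - 3 und Einsetzen von t = 5.646597684943444, finden wir x = 159397.247927356.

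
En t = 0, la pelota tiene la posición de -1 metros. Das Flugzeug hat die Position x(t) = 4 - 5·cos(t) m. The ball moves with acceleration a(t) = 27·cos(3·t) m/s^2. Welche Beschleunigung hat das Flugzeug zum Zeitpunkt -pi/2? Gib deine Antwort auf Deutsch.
Wir müssen unsere Gleichung für die Position x(t) = 4 - 5·cos(t) 2-mal ableiten. Mit d/dt von x(t) finden wir v(t) = 5·sin(t). Die Ableitung von der Geschwindigkeit ergibt die Beschleunigung: a(t) = 5·cos(t). Mit a(t) = 5·cos(t) und Einsetzen von t = -pi/2, finden wir a = 0.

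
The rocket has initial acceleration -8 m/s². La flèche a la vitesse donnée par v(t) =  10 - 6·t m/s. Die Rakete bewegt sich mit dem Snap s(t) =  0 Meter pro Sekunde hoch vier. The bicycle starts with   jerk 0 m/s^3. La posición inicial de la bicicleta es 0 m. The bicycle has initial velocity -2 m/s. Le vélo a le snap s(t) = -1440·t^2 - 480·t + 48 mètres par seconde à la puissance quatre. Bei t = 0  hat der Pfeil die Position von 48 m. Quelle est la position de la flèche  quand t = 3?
Pour résoudre ceci, nous devons prendre 1 intégrale de notre équation de la vitesse v(t) = 10 - 6·t. En intégrant la vitesse et en utilisant la condition initiale x(0) = 48, nous obtenons x(t) = -3·t^2 + 10·t + 48. Nous avons la position x(t) = -3·t^2 + 10·t + 48. En substituant t = 3: x(3) = 51.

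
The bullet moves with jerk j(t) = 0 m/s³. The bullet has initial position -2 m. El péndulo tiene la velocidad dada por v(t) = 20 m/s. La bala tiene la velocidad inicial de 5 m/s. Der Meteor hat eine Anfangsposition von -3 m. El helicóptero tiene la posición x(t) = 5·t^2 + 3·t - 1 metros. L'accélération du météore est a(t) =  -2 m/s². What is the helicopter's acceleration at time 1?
To solve this, we need to take 2 derivatives of our position equation x(t) = 5·t^2 + 3·t - 1. Taking d/dt of x(t), we find v(t) = 10·t + 3. The derivative of velocity gives acceleration: a(t) = 10. We have acceleration a(t) = 10. Substituting t = 1: a(1) = 10.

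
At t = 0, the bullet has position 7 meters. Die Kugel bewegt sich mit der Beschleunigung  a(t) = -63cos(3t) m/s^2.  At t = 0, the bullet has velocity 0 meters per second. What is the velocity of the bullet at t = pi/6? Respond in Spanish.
Necesitamos integrar nuestra ecuación de la aceleración a(t) = -63·cos(3·t) 1 vez. Integrando la aceleración y usando la condición inicial v(0) = 0, obtenemos v(t) = -21·sin(3·t). Usando v(t) = -21·sin(3·t) y sustituyendo t = pi/6, encontramos v = -21.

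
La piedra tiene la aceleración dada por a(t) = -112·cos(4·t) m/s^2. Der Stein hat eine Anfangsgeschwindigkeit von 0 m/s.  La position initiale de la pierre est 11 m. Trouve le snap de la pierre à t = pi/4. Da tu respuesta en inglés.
Starting from acceleration a(t) = -112·cos(4·t), we take 2 derivatives. The derivative of acceleration gives jerk: j(t) = 448·sin(4·t). Differentiating jerk, we get snap: s(t) = 1792·cos(4·t). We have snap s(t) = 1792·cos(4·t). Substituting t = pi/4: s(pi/4) = -1792.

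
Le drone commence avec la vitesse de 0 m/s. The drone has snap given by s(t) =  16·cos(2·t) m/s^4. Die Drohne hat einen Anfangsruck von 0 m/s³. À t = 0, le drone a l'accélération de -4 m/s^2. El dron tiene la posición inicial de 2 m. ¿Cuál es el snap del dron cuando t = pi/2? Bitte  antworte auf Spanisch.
De la ecuación del snap s(t) = 16·cos(2·t), sustituimos t = pi/2 para obtener s = -16.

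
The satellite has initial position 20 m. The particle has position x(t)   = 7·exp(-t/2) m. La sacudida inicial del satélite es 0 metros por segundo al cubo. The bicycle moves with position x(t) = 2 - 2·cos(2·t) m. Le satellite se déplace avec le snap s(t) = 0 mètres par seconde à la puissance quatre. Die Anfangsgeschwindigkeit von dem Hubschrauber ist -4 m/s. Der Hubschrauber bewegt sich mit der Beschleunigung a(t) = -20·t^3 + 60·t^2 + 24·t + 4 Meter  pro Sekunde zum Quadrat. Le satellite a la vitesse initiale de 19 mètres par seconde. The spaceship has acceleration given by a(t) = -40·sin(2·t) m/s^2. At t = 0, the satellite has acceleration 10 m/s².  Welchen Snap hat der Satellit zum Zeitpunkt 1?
Aus der Gleichung für den Snap s(t) = 0, setzen wir t = 1 ein und erhalten s = 0.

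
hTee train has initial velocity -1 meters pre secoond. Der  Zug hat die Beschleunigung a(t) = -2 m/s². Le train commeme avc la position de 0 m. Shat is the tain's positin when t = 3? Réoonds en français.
Nous devons trouver l'intégrale de notre équation de l'accélération a(t) = -2 2 fois. La primitive de l'accélération est la vitesse. En utilisant v(0) = -1, nous obtenons v(t) = -2·t - 1. La primitive de la vitesse, avec x(0) = 0, donne la position: x(t) = -t^2 - t. De l'équation de la position x(t) = -t^2 - t, nous substituons t = 3 pour obtenir x = -12.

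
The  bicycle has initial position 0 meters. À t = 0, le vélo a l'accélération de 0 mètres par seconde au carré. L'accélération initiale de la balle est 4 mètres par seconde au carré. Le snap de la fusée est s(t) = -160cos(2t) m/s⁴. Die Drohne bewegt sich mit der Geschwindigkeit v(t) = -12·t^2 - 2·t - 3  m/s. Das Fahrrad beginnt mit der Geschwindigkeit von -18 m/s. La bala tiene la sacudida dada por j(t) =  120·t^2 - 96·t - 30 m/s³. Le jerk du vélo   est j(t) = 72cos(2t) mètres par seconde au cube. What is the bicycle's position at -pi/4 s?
We must find the antiderivative of our jerk equation j(t) = 72·cos(2·t) 3 times. Integrating jerk and using the initial condition a(0) = 0, we get a(t) = 36·sin(2·t). The antiderivative of acceleration, with v(0) = -18, gives velocity: v(t) = -18·cos(2·t). The integral of velocity, with x(0) = 0, gives position: x(t) = -9·sin(2·t). We have position x(t) = -9·sin(2·t). Substituting t = -pi/4: x(-pi/4) = 9.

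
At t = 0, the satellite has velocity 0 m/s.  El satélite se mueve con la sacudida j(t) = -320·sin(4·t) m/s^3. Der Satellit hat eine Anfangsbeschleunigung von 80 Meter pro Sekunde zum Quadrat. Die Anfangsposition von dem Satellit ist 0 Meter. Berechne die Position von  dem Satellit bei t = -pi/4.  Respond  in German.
Um dies zu lösen, müssen wir 3 Stammfunktionen unserer Gleichung für den Ruck j(t) = -320·sin(4·t) finden. Mit ∫j(t)dt und Anwendung von a(0) = 80, finden wir a(t) = 80·cos(4·t). Durch Integration von der Beschleunigung und Verwendung der Anfangsbedingung v(0) = 0, erhalten wir v(t) = 20·sin(4·t). Mit ∫v(t)dt und Anwendung von x(0) = 0, finden wir x(t) = 5 - 5·cos(4·t). Aus der Gleichung für die Position x(t) = 5 - 5·cos(4·t), setzen wir t = -pi/4 ein und erhalten x = 10.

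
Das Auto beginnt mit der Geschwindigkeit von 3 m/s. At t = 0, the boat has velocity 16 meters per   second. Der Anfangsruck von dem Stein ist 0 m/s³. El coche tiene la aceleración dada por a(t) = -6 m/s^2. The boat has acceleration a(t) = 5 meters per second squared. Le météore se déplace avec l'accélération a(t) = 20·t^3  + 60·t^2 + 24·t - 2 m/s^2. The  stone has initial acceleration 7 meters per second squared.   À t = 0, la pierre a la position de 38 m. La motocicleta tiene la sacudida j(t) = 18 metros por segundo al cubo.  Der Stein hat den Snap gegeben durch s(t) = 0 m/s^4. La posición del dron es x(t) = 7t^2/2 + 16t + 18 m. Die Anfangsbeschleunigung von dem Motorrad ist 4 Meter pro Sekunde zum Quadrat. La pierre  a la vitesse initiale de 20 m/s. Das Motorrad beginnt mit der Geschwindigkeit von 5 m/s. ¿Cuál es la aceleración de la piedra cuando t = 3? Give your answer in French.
En partant du snap s(t) = 0, nous prenons 2 primitives. En intégrant le snap et en utilisant la condition initiale j(0) = 0, nous obtenons j(t) = 0. En prenant ∫j(t)dt et en appliquant a(0) = 7, nous trouvons a(t) = 7. Nous avons l'accélération a(t) = 7. En substituant t = 3: a(3) = 7.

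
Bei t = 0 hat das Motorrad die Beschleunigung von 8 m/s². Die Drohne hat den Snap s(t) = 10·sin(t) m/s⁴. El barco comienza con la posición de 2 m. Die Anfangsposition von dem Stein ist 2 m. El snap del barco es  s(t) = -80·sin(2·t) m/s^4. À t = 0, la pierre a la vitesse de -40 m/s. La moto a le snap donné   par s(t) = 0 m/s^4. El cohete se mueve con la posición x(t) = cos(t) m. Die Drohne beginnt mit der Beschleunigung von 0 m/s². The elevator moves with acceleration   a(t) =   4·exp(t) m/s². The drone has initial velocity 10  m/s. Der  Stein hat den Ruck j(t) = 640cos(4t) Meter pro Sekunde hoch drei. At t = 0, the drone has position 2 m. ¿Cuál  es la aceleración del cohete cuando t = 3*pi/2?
Debemos derivar nuestra ecuación de la posición x(t) = cos(t) 2 veces. Derivando la posición, obtenemos la velocidad: v(t) = -sin(t). La derivada de la velocidad da la aceleración: a(t) = -cos(t). Tenemos la aceleración a(t) = -cos(t). Sustituyendo t = 3*pi/2: a(3*pi/2) = 0.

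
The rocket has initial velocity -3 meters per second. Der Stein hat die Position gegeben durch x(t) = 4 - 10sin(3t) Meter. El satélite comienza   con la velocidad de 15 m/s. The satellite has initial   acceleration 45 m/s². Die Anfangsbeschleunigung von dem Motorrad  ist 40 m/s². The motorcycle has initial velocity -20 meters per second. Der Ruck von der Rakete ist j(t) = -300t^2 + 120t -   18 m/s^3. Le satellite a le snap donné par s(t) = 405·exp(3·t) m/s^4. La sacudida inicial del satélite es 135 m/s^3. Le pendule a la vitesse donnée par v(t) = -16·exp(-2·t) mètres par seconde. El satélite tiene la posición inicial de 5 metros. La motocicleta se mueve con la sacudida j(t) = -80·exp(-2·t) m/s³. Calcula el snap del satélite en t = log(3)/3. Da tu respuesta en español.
De la ecuación del snap s(t) = 405·exp(3·t), sustituimos t = log(3)/3 para obtener s = 1215.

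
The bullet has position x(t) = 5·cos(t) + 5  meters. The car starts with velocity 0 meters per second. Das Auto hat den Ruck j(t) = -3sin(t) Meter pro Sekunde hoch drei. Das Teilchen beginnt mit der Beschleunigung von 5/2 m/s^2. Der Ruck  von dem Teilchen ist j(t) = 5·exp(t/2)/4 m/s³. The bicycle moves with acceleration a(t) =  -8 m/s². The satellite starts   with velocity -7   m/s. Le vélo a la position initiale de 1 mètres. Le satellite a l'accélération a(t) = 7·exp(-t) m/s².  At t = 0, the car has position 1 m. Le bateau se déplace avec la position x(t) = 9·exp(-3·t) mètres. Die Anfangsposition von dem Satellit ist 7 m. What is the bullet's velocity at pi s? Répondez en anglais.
We must differentiate our position equation x(t) = 5·cos(t) + 5 1 time. The derivative of position gives velocity: v(t) = -5·sin(t). From the given velocity equation v(t) = -5·sin(t), we substitute t = pi to get v = 0.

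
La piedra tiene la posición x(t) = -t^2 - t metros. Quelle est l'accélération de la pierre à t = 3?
Nous devons dériver notre équation de la position x(t) = -t^2 - t 2 fois. En prenant d/dt de x(t), nous trouvons v(t) = -2·t - 1. La dérivée de la vitesse donne l'accélération: a(t) = -2. En utilisant a(t) = -2 et en substituant t = 3, nous trouvons a = -2.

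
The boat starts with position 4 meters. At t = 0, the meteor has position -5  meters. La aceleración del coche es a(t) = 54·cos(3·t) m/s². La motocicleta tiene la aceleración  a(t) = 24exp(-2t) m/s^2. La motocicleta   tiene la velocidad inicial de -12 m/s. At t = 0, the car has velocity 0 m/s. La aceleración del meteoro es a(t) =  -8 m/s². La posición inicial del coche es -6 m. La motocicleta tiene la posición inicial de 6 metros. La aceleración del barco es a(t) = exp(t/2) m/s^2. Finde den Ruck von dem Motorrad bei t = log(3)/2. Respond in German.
Ausgehend von der Beschleunigung a(t) = 24·exp(-2·t), nehmen wir 1 Ableitung. Durch Ableiten von der Beschleunigung erhalten wir den Ruck: j(t) = -48·exp(-2·t). Mit j(t) = -48·exp(-2·t) und Einsetzen von t = log(3)/2, finden wir j = -16.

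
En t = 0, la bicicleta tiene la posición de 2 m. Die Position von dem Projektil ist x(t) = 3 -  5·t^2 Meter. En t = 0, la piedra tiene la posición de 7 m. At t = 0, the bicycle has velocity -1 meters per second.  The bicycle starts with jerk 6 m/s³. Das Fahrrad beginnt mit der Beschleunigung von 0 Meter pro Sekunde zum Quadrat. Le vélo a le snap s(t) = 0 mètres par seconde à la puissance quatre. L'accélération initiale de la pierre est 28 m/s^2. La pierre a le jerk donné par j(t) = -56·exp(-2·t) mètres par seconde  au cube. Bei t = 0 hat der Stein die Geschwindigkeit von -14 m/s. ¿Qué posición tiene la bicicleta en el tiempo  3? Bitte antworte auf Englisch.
To find the answer, we compute 4 integrals of s(t) = 0. The antiderivative of snap is jerk. Using j(0) = 6, we get j(t) = 6. Finding the antiderivative of j(t) and using a(0) = 0: a(t) = 6·t. Finding the integral of a(t) and using v(0) = -1: v(t) = 3·t^2 - 1. Integrating velocity and using the initial condition x(0) = 2, we get x(t) = t^3 - t + 2. Using x(t) = t^3 - t + 2 and substituting t = 3, we find x = 26.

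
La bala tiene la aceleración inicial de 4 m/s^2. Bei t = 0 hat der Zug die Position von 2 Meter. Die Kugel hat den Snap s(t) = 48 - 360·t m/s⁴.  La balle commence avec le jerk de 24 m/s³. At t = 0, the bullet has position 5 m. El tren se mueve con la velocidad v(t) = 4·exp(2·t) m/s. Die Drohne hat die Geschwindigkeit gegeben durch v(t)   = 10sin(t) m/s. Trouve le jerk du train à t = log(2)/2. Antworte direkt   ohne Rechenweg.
À t = log(2)/2, j = 32.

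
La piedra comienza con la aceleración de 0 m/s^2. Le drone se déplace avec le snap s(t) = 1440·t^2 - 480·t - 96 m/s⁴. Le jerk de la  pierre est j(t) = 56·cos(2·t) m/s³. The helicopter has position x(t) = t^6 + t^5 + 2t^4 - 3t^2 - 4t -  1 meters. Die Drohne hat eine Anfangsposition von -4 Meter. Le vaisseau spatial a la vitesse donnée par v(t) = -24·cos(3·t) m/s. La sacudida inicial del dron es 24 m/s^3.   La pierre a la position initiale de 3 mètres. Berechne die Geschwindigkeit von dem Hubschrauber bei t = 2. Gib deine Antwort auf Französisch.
En partant de la position x(t) = t^6 + t^5 + 2·t^4 - 3·t^2 - 4·t - 1, nous prenons 1 dérivée. En prenant d/dt de x(t), nous trouvons v(t) = 6·t^5 + 5·t^4 + 8·t^3 - 6·t - 4. De l'équation de la vitesse v(t) = 6·t^5 + 5·t^4 + 8·t^3 - 6·t - 4, nous substituons t = 2 pour obtenir v = 320.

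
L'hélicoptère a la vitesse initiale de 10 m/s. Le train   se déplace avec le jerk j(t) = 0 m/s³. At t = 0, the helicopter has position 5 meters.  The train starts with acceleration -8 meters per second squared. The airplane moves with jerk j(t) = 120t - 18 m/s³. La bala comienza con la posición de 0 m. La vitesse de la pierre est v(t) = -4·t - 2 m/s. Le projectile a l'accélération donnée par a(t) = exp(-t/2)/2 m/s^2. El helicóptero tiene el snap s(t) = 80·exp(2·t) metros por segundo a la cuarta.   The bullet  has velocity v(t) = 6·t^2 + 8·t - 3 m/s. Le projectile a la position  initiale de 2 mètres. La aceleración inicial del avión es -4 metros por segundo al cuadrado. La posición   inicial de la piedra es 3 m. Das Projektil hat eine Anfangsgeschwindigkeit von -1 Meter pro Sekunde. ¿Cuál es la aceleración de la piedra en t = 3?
Partiendo de la velocidad v(t) = -4·t - 2, tomamos 1 derivada. Tomando d/dt de v(t), encontramos a(t) = -4. Usando a(t) = -4 y sustituyendo t = 3, encontramos a = -4.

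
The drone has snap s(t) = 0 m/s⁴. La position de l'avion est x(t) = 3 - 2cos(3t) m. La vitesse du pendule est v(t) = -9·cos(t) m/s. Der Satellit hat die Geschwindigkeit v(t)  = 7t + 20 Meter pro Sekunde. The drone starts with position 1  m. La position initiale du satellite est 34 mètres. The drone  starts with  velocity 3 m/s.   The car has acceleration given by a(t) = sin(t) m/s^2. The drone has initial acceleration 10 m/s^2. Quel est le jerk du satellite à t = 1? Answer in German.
Um dies zu lösen, müssen wir 2 Ableitungen unserer Gleichung für die Geschwindigkeit v(t) = 7·t + 20 nehmen. Durch Ableiten von der Geschwindigkeit erhalten wir die Beschleunigung: a(t) = 7. Durch Ableiten von der Beschleunigung erhalten wir den Ruck: j(t) = 0. Aus der Gleichung für den Ruck j(t) = 0, setzen wir t = 1 ein und erhalten j = 0.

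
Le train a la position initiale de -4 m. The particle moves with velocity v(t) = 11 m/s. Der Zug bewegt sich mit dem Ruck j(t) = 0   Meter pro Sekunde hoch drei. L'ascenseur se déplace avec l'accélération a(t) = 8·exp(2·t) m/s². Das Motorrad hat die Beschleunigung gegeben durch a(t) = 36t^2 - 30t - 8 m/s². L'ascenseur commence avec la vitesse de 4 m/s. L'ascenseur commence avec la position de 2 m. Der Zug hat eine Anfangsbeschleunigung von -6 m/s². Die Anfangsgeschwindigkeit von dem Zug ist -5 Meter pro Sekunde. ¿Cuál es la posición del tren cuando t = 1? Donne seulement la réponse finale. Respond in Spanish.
La posición en t = 1 es x = -12.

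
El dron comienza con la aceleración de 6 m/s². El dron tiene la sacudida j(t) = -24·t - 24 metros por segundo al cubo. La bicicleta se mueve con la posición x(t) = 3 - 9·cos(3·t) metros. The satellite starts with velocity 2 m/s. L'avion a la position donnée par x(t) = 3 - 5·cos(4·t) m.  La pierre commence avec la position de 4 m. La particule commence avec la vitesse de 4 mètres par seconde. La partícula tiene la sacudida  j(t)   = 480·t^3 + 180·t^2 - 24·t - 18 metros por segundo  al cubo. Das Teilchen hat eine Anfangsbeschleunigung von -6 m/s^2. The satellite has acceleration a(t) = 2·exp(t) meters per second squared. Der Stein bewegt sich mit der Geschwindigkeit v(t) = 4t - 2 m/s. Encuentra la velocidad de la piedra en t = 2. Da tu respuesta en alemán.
Wir haben die Geschwindigkeit v(t) = 4·t - 2. Durch Einsetzen von t = 2: v(2) = 6.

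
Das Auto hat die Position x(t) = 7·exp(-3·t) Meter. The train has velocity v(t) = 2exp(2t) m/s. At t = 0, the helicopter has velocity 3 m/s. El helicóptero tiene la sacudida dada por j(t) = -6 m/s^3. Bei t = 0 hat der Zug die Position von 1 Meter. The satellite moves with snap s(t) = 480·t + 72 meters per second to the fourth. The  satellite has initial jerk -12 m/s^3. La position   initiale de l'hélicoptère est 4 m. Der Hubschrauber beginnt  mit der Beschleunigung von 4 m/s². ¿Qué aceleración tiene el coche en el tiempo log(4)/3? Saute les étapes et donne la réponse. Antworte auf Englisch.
The answer is 63/4.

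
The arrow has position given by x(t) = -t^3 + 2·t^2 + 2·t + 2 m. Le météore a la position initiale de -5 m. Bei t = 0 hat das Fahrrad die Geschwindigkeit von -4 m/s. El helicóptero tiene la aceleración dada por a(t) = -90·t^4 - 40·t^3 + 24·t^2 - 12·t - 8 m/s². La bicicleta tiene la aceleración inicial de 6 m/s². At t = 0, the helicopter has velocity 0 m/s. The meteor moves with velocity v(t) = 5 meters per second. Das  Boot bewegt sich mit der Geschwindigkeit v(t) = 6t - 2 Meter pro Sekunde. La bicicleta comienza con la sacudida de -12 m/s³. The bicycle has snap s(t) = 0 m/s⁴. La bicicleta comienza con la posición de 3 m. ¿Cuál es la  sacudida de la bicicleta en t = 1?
Para resolver esto, necesitamos tomar 1 antiderivada de nuestra ecuación del snap s(t) = 0. Tomando ∫s(t)dt y aplicando j(0) = -12, encontramos j(t) = -12. De la ecuación de la sacudida j(t) = -12, sustituimos t = 1 para obtener j = -12.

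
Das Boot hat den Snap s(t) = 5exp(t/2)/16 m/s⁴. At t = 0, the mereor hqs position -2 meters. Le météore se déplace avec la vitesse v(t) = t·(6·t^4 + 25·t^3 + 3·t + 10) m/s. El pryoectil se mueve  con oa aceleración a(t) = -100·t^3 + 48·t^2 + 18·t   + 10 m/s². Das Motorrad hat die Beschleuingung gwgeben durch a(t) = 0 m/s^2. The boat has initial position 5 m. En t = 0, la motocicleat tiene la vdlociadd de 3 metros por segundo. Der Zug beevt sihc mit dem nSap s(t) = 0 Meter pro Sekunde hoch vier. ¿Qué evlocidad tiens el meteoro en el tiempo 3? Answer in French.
Nous avons la vitesse v(t) = t·(6·t^4 + 25·t^3 + 3·t + 10). En substituant t = 3: v(3) = 3540.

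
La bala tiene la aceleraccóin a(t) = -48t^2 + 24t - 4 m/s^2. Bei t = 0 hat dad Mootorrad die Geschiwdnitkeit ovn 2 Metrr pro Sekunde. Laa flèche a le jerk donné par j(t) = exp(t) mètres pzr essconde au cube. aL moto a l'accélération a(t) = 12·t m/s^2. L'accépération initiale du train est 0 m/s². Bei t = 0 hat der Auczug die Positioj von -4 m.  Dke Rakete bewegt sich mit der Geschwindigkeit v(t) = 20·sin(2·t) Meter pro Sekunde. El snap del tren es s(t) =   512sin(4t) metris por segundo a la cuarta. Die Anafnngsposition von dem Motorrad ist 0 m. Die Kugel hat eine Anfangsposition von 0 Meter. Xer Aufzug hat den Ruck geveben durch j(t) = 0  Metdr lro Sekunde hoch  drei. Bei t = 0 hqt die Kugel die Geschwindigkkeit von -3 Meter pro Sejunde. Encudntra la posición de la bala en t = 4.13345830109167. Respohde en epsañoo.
Partiendo de la aceleración a(t) = -48·t^2 + 24·t - 4, tomamos 2 integrales. La antiderivada de la aceleración es la velocidad. Usando v(0) = -3, obtenemos v(t) = -16·t^3 + 12·t^2 - 4·t - 3. La integral de la velocidad es la posición. Usando x(0) = 0, obtenemos x(t) = -4·t^4 + 4·t^3 - 2·t^2 - 3·t. Tenemos la posición x(t) = -4·t^4 + 4·t^3 - 2·t^2 - 3·t. Sustituyendo t = 4.13345830109167: x(4.13345830109167) = -931.737063594733.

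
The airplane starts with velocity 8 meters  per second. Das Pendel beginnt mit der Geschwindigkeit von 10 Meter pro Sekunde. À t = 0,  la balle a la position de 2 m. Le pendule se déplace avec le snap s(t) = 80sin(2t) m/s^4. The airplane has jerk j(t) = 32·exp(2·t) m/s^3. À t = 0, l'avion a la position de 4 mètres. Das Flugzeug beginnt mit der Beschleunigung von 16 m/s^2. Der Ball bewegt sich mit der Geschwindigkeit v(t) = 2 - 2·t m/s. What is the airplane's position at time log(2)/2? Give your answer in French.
Pour résoudre ceci, nous devons prendre 3 intégrales de notre équation du jerk j(t) = 32·exp(2·t). En intégrant le jerk et en utilisant la condition initiale a(0) = 16, nous obtenons a(t) = 16·exp(2·t). L'intégrale de l'accélération, avec v(0) = 8, donne la vitesse: v(t) = 8·exp(2·t). L'intégrale de la vitesse est la position. En utilisant x(0) = 4, nous obtenons x(t) = 4·exp(2·t). De l'équation de la position x(t) = 4·exp(2·t), nous substituons t = log(2)/2 pour obtenir x = 8.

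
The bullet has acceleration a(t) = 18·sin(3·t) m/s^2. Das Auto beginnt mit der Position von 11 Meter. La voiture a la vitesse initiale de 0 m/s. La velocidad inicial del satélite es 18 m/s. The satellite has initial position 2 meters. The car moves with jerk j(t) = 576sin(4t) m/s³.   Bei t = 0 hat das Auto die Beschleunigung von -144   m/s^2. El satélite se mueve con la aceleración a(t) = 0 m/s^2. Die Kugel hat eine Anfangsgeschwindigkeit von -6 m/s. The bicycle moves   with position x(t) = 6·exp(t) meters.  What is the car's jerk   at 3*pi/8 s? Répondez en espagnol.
Tenemos la sacudida j(t) = 576·sin(4·t). Sustituyendo t = 3*pi/8: j(3*pi/8) = -576.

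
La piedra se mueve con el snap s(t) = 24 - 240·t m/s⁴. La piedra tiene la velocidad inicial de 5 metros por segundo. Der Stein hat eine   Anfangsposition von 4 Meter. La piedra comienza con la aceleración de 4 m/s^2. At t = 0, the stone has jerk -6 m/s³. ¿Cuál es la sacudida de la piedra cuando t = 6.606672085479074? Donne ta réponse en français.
Nous devons intégrer notre équation du snap s(t) = 24 - 240·t 1 fois. L'intégrale du snap est le jerk. En utilisant j(0) = -6, nous obtenons j(t) = -120·t^2 + 24·t - 6. En utilisant j(t) = -120·t^2 + 24·t - 6 et en substituant t = 6.606672085479074, nous trouvons j = -5085.21379535431.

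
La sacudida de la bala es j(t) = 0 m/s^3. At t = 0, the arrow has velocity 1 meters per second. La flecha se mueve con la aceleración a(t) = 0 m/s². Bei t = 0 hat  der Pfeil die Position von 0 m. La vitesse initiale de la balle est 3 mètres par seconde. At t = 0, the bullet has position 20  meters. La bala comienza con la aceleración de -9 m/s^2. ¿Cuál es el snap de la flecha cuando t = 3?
Para resolver esto, necesitamos tomar 2 derivadas de nuestra ecuación de la aceleración a(t) = 0. Tomando d/dt de a(t), encontramos j(t) = 0. Tomando d/dt de j(t), encontramos s(t) = 0. Tenemos el snap s(t) = 0. Sustituyendo t = 3: s(3) = 0.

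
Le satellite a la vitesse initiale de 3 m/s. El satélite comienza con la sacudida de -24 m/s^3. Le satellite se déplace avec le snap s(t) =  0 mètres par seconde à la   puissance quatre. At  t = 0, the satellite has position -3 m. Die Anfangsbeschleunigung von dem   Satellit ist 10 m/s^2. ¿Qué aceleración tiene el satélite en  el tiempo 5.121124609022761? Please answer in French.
Nous devons intégrer notre équation du snap s(t) = 0 2 fois. L'intégrale du snap, avec j(0) = -24, donne le jerk: j(t) = -24. En prenant ∫j(t)dt et en appliquant a(0) = 10, nous trouvons a(t) = 10 - 24·t. En utilisant a(t) = 10 - 24·t et en substituant t = 5.121124609022761, nous trouvons a = -112.906990616546.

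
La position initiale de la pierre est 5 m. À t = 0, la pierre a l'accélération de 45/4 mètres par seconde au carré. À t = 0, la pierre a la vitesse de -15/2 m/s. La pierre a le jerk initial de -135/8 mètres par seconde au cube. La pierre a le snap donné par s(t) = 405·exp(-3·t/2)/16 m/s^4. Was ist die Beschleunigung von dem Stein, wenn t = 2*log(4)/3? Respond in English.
Starting from snap s(t) = 405·exp(-3·t/2)/16, we take 2 antiderivatives. The integral of snap, with j(0) = -135/8, gives jerk: j(t) = -135·exp(-3·t/2)/8. The antiderivative of jerk is acceleration. Using a(0) = 45/4, we get a(t) = 45·exp(-3·t/2)/4. We have acceleration a(t) = 45·exp(-3·t/2)/4. Substituting t = 2*log(4)/3: a(2*log(4)/3) = 45/16.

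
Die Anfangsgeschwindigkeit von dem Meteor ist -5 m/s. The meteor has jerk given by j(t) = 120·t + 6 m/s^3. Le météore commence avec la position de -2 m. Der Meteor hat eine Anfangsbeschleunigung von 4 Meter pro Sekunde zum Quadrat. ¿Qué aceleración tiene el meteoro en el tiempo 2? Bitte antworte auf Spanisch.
Partiendo de la sacudida j(t) = 120·t + 6, tomamos 1 antiderivada. La integral de la sacudida, con a(0) = 4, da la aceleración: a(t) = 60·t^2 + 6·t + 4. De la ecuación de la aceleración a(t) = 60·t^2 + 6·t + 4, sustituimos t = 2 para obtener a = 256.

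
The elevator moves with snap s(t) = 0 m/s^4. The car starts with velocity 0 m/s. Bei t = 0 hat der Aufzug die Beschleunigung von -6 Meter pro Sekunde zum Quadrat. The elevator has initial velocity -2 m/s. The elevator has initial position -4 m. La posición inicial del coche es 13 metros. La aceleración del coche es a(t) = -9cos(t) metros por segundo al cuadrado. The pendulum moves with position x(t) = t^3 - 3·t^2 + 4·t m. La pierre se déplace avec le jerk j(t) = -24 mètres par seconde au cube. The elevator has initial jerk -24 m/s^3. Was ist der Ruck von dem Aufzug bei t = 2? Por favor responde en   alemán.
Ausgehend von dem Snap s(t) = 0, nehmen wir 1 Integral. Mit ∫s(t)dt und Anwendung von j(0) = -24, finden wir j(t) = -24. Aus der Gleichung für den Ruck j(t) = -24, setzen wir t = 2 ein und erhalten j = -24.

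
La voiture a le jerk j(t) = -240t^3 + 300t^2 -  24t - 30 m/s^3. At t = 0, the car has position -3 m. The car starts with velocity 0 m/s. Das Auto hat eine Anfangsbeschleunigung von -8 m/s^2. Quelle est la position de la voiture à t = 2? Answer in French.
En partant du jerk j(t) = -240·t^3 + 300·t^2 - 24·t - 30, nous prenons 3 intégrales. L'intégrale du jerk est l'accélération. En utilisant a(0) = -8, nous obtenons a(t) = -60·t^4 + 100·t^3 - 12·t^2 - 30·t - 8. En intégrant l'accélération et en utilisant la condition initiale v(0) = 0, nous obtenons v(t) = t·(-12·t^4 + 25·t^3 - 4·t^2 - 15·t - 8). La primitive de la vitesse est la position. En utilisant x(0) = -3, nous obtenons x(t) = -2·t^6 + 5·t^5 - t^4 - 5·t^3 - 4·t^2 - 3. De l'équation de la position x(t) = -2·t^6 + 5·t^5 - t^4 - 5·t^3 - 4·t^2 - 3, nous substituons t = 2 pour obtenir x = -43.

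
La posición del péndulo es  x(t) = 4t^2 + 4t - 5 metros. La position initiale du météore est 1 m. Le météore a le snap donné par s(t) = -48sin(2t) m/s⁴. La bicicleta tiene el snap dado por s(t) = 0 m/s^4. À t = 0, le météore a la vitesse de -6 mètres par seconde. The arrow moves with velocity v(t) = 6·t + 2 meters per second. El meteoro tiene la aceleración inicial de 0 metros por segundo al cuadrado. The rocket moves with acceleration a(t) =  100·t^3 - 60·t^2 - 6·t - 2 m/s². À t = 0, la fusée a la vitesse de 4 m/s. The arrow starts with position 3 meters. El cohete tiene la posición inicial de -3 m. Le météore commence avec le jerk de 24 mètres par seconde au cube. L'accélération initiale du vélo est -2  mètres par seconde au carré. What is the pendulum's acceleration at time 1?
We must differentiate our position equation x(t) = 4·t^2 + 4·t - 5 2 times. Differentiating position, we get velocity: v(t) = 8·t + 4. Differentiating velocity, we get acceleration: a(t) = 8. From the given acceleration equation a(t) = 8, we substitute t = 1 to get a = 8.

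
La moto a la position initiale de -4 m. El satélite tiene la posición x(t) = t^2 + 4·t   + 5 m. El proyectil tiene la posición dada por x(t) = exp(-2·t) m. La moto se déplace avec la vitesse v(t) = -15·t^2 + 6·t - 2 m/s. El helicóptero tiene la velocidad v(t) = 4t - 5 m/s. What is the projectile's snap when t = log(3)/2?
To solve this, we need to take 4 derivatives of our position equation x(t) = exp(-2·t). Taking d/dt of x(t), we find v(t) = -2·exp(-2·t). Taking d/dt of v(t), we find a(t) = 4·exp(-2·t). The derivative of acceleration gives jerk: j(t) = -8·exp(-2·t). Differentiating jerk, we get snap: s(t) = 16·exp(-2·t). From the given snap equation s(t) = 16·exp(-2·t), we substitute t = log(3)/2 to get s = 16/3.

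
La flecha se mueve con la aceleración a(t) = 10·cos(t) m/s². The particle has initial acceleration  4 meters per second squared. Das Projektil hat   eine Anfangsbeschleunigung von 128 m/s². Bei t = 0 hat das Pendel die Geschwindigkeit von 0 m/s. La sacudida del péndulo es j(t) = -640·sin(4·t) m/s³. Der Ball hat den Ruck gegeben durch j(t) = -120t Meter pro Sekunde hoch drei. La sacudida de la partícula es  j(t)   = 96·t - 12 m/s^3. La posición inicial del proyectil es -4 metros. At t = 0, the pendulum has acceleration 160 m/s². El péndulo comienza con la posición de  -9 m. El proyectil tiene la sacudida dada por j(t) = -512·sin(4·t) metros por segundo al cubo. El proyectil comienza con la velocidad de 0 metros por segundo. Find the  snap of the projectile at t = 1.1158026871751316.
We must differentiate our jerk equation j(t) = -512·sin(4·t) 1 time. Taking d/dt of j(t), we find s(t) = -2048·cos(4·t). From the given snap equation s(t) = -2048·cos(4·t), we substitute t = 1.1158026871751316 to get s = 505.052475963027.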